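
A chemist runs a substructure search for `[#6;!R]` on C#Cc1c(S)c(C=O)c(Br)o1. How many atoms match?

3

Check the 11 heavy atoms by environment: 1× o (aromatic, in 5-ring) → no; 4× c (aromatic, in 5-ring) → no; 1× Br (acyclic) → no; 1× S (acyclic) → no; 3× C (acyclic) → match; 1× O (acyclic) → no.
That gives 3 matching atoms.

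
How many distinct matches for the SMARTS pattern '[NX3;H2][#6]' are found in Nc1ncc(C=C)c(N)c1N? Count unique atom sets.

3

[NX3;H2][#6] is the SMARTS for a primary amine: a trivalent nitrogen with two H attached to carbon.
The molecule carries 3 separate instances of a primary amino group (-NH2) meeting every constraint; each maps to a distinct set of atoms, giving 3 matches.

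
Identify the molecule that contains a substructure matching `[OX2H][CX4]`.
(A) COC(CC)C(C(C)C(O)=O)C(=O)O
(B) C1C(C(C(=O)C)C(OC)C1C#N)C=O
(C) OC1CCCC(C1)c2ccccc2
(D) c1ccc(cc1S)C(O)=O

[OX2H][CX4] describes a hydroxyl oxygen bound to an sp3 (X4) carbon (an aliphatic alcohol).
(A) has a methoxy ether (-OCH3) but the oxygen has H0 (ether), not H1.
(B) has a methoxy ether (-OCH3) but the oxygen has H0 (ether), not H1.
(C) contains a hydroxyl group (-OH), which satisfies every atom and bond constraint.
(D) has a carboxylic acid group (-C(=O)OH) but the -OH is on a CX3 carbonyl carbon, not a CX4 carbon.
So the answer is (C).

C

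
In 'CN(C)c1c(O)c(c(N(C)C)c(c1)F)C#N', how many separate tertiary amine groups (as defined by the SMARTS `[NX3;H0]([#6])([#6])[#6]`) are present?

[NX3;H0]([#6])([#6])[#6] is the SMARTS for a tertiary amine: a trivalent nitrogen with no H, bonded to three carbons.
The molecule carries 2 separate instances of a dimethylamino group (-N(CH3)2) meeting every constraint; each maps to a distinct set of atoms, giving 2 matches.

2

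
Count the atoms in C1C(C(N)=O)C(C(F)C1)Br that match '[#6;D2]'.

2

Check the 10 heavy atoms by environment: 4× C (D3) → no; 2× C (D2) → match; 1× O (D1) → no; 1× N (D1) → no; 1× F (D1) → no; 1× Br (D1) → no.
That gives 2 matching atoms.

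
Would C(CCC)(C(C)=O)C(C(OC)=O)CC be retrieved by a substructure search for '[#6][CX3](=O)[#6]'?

Yes

The pattern [#6][CX3](=O)[#6] describes a carbonyl carbon (no H) flanked by two carbons — a ketone.
The molecule carries an acetyl/ketone group (-C(=O)CH3), whose atoms satisfy every constraint of the query, so the pattern matches.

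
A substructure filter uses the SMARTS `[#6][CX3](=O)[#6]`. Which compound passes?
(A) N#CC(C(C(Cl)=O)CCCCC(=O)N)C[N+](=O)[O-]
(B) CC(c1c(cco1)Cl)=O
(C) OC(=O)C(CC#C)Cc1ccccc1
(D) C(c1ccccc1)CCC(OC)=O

B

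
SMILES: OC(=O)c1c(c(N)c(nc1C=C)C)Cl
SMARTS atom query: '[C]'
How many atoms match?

4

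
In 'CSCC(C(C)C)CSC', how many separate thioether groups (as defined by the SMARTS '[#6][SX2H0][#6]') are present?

2

[#6][SX2H0][#6] is the SMARTS for a thioether: an aliphatic sulfur bridging two carbons with no H on the sulfur.
The molecule carries 2 separate instances of a methylthio ether (-SCH3) meeting every constraint; each maps to a distinct set of atoms, giving 2 matches.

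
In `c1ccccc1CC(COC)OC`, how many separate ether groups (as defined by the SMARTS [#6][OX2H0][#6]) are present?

2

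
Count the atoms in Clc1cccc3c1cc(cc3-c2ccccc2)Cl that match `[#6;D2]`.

10

The query [#6;D2] means: any carbon bonded to exactly two heavy atoms.
Check the 18 heavy atoms by environment: 6× c (aromatic, D3) → no; 10× c (aromatic, D2) → match; 2× Cl (D1) → no.
That gives 10 matching atoms.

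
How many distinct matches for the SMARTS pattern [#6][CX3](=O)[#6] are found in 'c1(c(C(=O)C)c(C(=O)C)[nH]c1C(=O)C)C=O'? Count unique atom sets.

[#6][CX3](=O)[#6] is the SMARTS for a ketone: a carbonyl carbon (no H) flanked by two carbons.
The molecule carries 3 separate instances of an acetyl/ketone group (-C(=O)CH3) meeting every constraint; each maps to a distinct set of atoms, giving 3 matches.

3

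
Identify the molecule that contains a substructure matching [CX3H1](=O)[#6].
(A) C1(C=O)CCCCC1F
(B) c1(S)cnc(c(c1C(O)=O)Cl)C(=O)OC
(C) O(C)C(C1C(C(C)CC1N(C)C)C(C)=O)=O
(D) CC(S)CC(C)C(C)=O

A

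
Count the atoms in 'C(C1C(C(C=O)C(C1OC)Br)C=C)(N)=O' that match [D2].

3

The query [D2] means: atom with exactly two heavy-atom neighbours.
Check the 15 heavy atoms by environment: 6× C (D3) → no; 2× C (D2) → match; 2× C (D1) → no; 2× O (D1) → no; 1× Br (D1) → no; 1× O (D2) → match; 1× N (D1) → no.
Summing the matching environments: 2 + 1 = 3 matching atoms.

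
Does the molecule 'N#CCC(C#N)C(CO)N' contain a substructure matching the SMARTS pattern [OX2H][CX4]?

Yes

The pattern [OX2H][CX4] describes a hydroxyl oxygen bound to an sp3 (X4) carbon — an aliphatic alcohol.
The molecule carries a hydroxyl group (-OH), whose atoms satisfy every constraint of the query, so the pattern matches.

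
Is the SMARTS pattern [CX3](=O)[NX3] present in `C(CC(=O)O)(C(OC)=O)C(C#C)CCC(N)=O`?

Yes

The pattern [CX3](=O)[NX3] describes a carbonyl carbon bonded to a trivalent nitrogen — an amide.
The molecule carries a primary amide (-C(=O)NH2), whose atoms satisfy every constraint of the query, so the pattern matches.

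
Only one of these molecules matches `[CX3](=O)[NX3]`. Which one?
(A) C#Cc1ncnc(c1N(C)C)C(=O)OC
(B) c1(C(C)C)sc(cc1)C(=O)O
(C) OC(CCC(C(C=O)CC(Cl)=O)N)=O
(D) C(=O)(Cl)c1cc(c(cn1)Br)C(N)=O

D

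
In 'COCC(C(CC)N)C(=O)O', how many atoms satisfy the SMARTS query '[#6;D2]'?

The query [#6;D2] means: any carbon bonded to exactly two heavy atoms.
Check the 11 heavy atoms by environment: 2× C (D2) → match; 3× C (D3) → no; 2× O (D1) → no; 1× O (D2) → no; 2× C (D1) → no; 1× N (D1) → no.
That gives 2 matching atoms.

2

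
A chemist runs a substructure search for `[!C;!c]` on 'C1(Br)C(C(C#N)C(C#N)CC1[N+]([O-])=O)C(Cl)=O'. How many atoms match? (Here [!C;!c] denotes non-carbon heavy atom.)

8

The query [!C;!c] means: neither aliphatic nor aromatic carbon — same as [!#6].
Check the 17 heavy atoms by environment: 9× C → no; 2× N → match; 1× N (charge +1) → match; 1× O (charge -1) → match; 2× O → match; 1× Br → match; 1× Cl → match.
Summing the matching environments: 2 + 1 + 1 + 2 + 1 + 1 = 8 matching atoms.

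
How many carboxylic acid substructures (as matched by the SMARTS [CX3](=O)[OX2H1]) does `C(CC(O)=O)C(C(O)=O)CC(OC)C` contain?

2

[CX3](=O)[OX2H1] is the SMARTS for a carboxylic acid: an sp2 carbon double-bonded to O and single-bonded to an -OH oxygen.
The molecule carries 2 separate instances of a carboxylic acid group (-C(=O)OH) meeting every constraint; each maps to a distinct set of atoms, giving 2 matches.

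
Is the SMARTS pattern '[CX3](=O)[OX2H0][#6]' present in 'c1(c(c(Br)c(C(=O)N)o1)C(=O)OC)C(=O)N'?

The pattern [CX3](=O)[OX2H0][#6] describes a carbonyl carbon bonded to an oxygen that is itself bonded to carbon (no H on that O) — an ester.
The molecule carries a methyl-ester group (-C(=O)OCH3), whose atoms satisfy every constraint of the query, so the pattern matches.

Yes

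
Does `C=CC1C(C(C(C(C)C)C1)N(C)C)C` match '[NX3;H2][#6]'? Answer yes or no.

The pattern [NX3;H2][#6] describes a trivalent nitrogen with two H attached to carbon — a primary amine.
The closest candidate here is a dimethylamino group (-N(CH3)2), but the nitrogen has H0, not H2. No other fragment satisfies the full query, so there is no match.

No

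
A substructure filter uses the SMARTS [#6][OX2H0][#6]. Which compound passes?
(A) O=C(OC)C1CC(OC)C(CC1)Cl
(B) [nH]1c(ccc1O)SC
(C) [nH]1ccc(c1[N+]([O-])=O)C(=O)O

A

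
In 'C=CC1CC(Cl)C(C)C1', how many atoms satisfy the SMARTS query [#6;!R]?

The query [#6;!R] means: carbon not in any ring.
Check the 9 heavy atoms by environment: 5× C (in 5-ring) → no; 3× C (acyclic) → match; 1× Cl (acyclic) → no.
That gives 3 matching atoms.

3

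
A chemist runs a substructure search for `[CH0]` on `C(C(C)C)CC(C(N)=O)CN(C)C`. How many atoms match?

The query [CH0] means: aliphatic carbon with no attached hydrogen.
Check the 13 heavy atoms by environment: 3× C (H2) → no; 2× C (H1) → no; 1× N (H0) → no; 4× C (H3) → no; 1× C (H0) → match; 1× O (H0) → no; 1× N (H2) → no.
That gives 1 matching atom.

1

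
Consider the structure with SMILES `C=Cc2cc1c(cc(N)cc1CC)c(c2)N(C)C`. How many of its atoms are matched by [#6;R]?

The query [#6;R] means: carbon that is part of a ring.
Check the 18 heavy atoms by environment: 10× c (aromatic, in 6-ring) → match; 2× N (acyclic) → no; 6× C (acyclic) → no.
That gives 10 matching atoms.

10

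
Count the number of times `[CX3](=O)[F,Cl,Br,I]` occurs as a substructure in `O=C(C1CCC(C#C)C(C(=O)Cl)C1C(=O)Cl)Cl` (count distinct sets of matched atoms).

3

[CX3](=O)[F,Cl,Br,I] is the SMARTS for an acyl halide: a carbonyl carbon bonded to a halogen.
The molecule carries 3 separate instances of an acyl chloride (-C(=O)Cl) meeting every constraint; each maps to a distinct set of atoms, giving 3 matches.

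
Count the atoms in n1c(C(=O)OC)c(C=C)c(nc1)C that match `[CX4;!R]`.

The query [CX4;!R] means: aliphatic carbon with four total connections, not in a ring.
Check the 13 heavy atoms by environment: 2× n (aromatic, X2, in 6-ring) → no; 4× c (aromatic, X3, in 6-ring) → no; 3× C (X3, acyclic) → no; 1× O (X1, acyclic) → no; 1× O (X2, acyclic) → no; 2× C (X4, acyclic) → match.
That gives 2 matching atoms.

2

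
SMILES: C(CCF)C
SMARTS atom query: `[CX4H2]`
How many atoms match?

The query [CX4H2] means: sp3 carbon (X4) with exactly two hydrogens.
Check the 5 heavy atoms by environment: 3× C (H2, X4) → match; 1× C (H3, X4) → no; 1× F (H0, X1) → no.
That gives 3 matching atoms.

3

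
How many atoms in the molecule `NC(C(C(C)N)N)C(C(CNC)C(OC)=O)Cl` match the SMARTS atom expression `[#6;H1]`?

5

The query [#6;H1] means: any carbon bearing exactly one hydrogen.
Check the 17 heavy atoms by environment: 1× C (H2) → no; 5× C (H1) → match; 3× C (H3) → no; 3× N (H2) → no; 1× Cl (H0) → no; 1× C (H0) → no; 2× O (H0) → no; 1× N (H1) → no.
That gives 5 matching atoms.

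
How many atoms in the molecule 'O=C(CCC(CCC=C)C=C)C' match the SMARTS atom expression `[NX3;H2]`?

Check the 12 heavy atoms by environment: 4× C (H2, X4) → no; 1× C (H1, X4) → no; 2× C (H1, X3) → no; 2× C (H2, X3) → no; 1× C (H0, X3) → no; 1× O (H0, X1) → no; 1× C (H3, X4) → no.
No environment satisfies the query, so 0 matching atoms.

0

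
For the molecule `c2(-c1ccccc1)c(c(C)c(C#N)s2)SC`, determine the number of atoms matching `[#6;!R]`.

3

The query [#6;!R] means: carbon not in any ring.
Check the 16 heavy atoms by environment: 1× s (aromatic, in 5-ring) → no; 4× c (aromatic, in 5-ring) → no; 3× C (acyclic) → match; 1× S (acyclic) → no; 1× N (acyclic) → no; 6× c (aromatic, in 6-ring) → no.
That gives 3 matching atoms.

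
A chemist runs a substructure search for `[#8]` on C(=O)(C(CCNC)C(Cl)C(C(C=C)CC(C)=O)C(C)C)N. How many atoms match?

2

The query [#8] means: #8 matches any oxygen atom.
Check the 21 heavy atoms by environment: 16× C → no; 1× Cl → no; 2× N → no; 2× O → match.
That gives 2 matching atoms.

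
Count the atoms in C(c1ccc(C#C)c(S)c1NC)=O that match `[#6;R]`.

The query [#6;R] means: carbon that is part of a ring.
Check the 13 heavy atoms by environment: 6× c (aromatic, in 6-ring) → match; 1× N (acyclic) → no; 4× C (acyclic) → no; 1× S (acyclic) → no; 1× O (acyclic) → no.
That gives 6 matching atoms.

6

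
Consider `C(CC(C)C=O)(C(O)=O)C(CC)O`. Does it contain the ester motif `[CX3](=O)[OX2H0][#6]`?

The pattern [CX3](=O)[OX2H0][#6] describes a carbonyl carbon bonded to an oxygen that is itself bonded to carbon (no H on that O) — an ester.
The closest candidate here is a carboxylic acid group (-C(=O)OH), but the singly-bonded O carries H (OX2H1, not H0). No other fragment satisfies the full query, so there is no match.

No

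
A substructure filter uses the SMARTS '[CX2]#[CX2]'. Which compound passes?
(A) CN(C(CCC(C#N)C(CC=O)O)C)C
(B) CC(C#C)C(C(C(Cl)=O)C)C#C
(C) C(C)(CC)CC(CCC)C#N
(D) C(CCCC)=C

B

[CX2]#[CX2] describes a carbon-carbon triple bond (an alkyne).
(A) has a nitrile (-C#N) but the triple bond is C#N, not C#C.
(B) contains an ethynyl group (-C#CH), which satisfies every atom and bond constraint.
(C) has a nitrile (-C#N) but the triple bond is C#N, not C#C.
(D) has a vinyl group (-CH=CH2) but the C=C is a double bond; both carbons are CX3, not CX2.
So the answer is (B).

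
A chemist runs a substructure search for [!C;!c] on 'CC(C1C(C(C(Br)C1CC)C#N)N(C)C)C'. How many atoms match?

3

The query [!C;!c] means: neither aliphatic nor aromatic carbon — same as [!#6].
Check the 16 heavy atoms by environment: 13× C → no; 2× N → match; 1× Br → match.
Summing the matching environments: 2 + 1 = 3 matching atoms.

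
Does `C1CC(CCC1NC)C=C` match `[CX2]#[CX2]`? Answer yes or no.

The pattern [CX2]#[CX2] describes a carbon-carbon triple bond — an alkyne.
The closest candidate here is a vinyl group (-CH=CH2), but the C=C is a double bond; both carbons are CX3, not CX2. No other fragment satisfies the full query, so there is no match.

No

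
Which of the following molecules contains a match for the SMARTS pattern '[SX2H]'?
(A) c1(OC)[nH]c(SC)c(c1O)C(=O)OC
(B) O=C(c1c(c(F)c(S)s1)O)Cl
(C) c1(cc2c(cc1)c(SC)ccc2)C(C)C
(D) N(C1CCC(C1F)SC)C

B

[SX2H] describes an aliphatic sulfur with two connections, one being H (a thiol).
(A) has a hydroxyl group (-OH) but it is an -OH, not an -SH.
(B) contains a thiol (-SH), which satisfies every atom and bond constraint.
(C) has a methylthio ether (-SCH3) but the sulfur has H0 (bonded to two carbons), not H1.
(D) has a methylthio ether (-SCH3) but the sulfur has H0 (bonded to two carbons), not H1.
So the answer is (B).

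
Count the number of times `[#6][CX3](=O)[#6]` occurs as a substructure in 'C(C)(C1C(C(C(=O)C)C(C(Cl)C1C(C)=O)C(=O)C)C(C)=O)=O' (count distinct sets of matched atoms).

5

[#6][CX3](=O)[#6] is the SMARTS for a ketone: a carbonyl carbon (no H) flanked by two carbons.
The molecule carries 5 separate instances of an acetyl/ketone group (-C(=O)CH3) meeting every constraint; each maps to a distinct set of atoms, giving 5 matches.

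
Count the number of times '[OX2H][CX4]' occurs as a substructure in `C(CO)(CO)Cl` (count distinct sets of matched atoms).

[OX2H][CX4] is the SMARTS for an aliphatic alcohol: a hydroxyl oxygen bound to an sp3 (X4) carbon.
The molecule carries 2 separate instances of a hydroxyl group (-OH) meeting every constraint; each maps to a distinct set of atoms, giving 2 matches.

2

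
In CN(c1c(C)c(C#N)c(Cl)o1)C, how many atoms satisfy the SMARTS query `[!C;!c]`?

The query [!C;!c] means: neither aliphatic nor aromatic carbon — same as [!#6].
Check the 12 heavy atoms by environment: 1× o (aromatic) → match; 4× c (aromatic) → no; 4× C → no; 2× N → match; 1× Cl → match.
Summing the matching environments: 1 + 2 + 1 = 4 matching atoms.

4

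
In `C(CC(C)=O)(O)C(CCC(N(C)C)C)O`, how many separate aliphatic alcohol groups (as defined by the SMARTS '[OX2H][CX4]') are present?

2

[OX2H][CX4] is the SMARTS for an aliphatic alcohol: a hydroxyl oxygen bound to an sp3 (X4) carbon.
The molecule carries 2 separate instances of a hydroxyl group (-OH) meeting every constraint; each maps to a distinct set of atoms, giving 2 matches.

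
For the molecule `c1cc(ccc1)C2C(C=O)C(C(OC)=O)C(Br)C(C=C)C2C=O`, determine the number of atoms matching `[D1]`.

The query [D1] means: atom with exactly one heavy-atom neighbour (degree 1).
Check the 23 heavy atoms by environment: 7× C (D3) → no; 1× Br (D1) → match; 3× C (D2) → no; 2× C (D1) → match; 1× c (aromatic, D3) → no; 5× c (aromatic, D2) → no; 3× O (D1) → match; 1× O (D2) → no.
Summing the matching environments: 1 + 2 + 3 = 6 matching atoms.

6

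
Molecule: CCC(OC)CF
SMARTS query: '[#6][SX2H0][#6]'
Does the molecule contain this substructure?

No

The pattern [#6][SX2H0][#6] describes an aliphatic sulfur bridging two carbons with no H on the sulfur — a thioether.
The closest candidate here is a methoxy ether (-OCH3), but the bridging atom is O, not S. No other fragment satisfies the full query, so there is no match.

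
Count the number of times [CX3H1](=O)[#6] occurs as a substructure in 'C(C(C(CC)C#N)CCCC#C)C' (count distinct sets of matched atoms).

[CX3H1](=O)[#6] is the SMARTS for an aldehyde: an sp2 carbon with one H, double-bonded to O and single-bonded to carbon.
No fragment in the molecule satisfies every constraint, giving 0 matches.

0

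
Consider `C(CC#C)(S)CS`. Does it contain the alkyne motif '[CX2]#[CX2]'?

Yes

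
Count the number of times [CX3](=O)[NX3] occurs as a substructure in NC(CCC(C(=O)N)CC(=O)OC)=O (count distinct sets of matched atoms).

[CX3](=O)[NX3] is the SMARTS for an amide: a carbonyl carbon bonded to a trivalent nitrogen.
The molecule carries 2 separate instances of a primary amide (-C(=O)NH2) meeting every constraint; each maps to a distinct set of atoms, giving 2 matches.

2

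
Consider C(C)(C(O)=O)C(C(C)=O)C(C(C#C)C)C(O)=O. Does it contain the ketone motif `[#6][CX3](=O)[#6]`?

The pattern [#6][CX3](=O)[#6] describes a carbonyl carbon (no H) flanked by two carbons — a ketone.
The molecule carries an acetyl/ketone group (-C(=O)CH3), whose atoms satisfy every constraint of the query, so the pattern matches.

Yes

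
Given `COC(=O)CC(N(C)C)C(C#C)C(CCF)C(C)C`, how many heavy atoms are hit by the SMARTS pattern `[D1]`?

The query [D1] means: atom with exactly one heavy-atom neighbour (degree 1).
Check the 19 heavy atoms by environment: 4× C (D2) → no; 5× C (D3) → no; 1× F (D1) → match; 6× C (D1) → match; 1× N (D3) → no; 1× O (D1) → match; 1× O (D2) → no.
Summing the matching environments: 1 + 6 + 1 = 8 matching atoms.

8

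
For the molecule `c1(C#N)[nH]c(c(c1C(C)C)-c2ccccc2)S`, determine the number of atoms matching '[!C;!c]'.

The query [!C;!c] means: neither aliphatic nor aromatic carbon — same as [!#6].
Check the 17 heavy atoms by environment: 1× n (aromatic) → match; 10× c (aromatic) → no; 1× S → match; 4× C → no; 1× N → match.
Summing the matching environments: 1 + 1 + 1 = 3 matching atoms.

3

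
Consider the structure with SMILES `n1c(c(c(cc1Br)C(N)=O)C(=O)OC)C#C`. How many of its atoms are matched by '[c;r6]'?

Check the 16 heavy atoms by environment: 1× n (aromatic, in 6-ring) → no; 5× c (aromatic, in 6-ring) → match; 5× C (acyclic) → no; 3× O (acyclic) → no; 1× N (acyclic) → no; 1× Br (acyclic) → no.
That gives 5 matching atoms.

5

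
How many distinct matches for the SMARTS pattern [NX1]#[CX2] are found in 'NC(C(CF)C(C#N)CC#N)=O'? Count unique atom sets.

2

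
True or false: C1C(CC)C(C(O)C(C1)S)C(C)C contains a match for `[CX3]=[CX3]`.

The pattern [CX3]=[CX3] describes a non-aromatic C=C double bond between two sp2 carbons — an alkene.
The closest candidate here is an ethyl group (-CH2CH3), but its C-C bond is a single bond between CX4 carbons, not CX3=CX3. No other fragment satisfies the full query, so there is no match.

False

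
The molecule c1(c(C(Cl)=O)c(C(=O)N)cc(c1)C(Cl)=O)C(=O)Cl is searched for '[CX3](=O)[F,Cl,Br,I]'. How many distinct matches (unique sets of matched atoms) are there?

3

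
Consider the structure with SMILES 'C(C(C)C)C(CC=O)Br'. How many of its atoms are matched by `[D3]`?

2

Check the 9 heavy atoms by environment: 3× C (D2) → no; 2× C (D3) → match; 2× C (D1) → no; 1× O (D1) → no; 1× Br (D1) → no.
That gives 2 matching atoms.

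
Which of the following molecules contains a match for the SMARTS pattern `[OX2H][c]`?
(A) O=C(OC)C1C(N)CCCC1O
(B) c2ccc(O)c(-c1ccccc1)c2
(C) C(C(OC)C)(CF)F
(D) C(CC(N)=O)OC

[OX2H][c] describes a hydroxyl oxygen attached to an aromatic carbon (a phenol).
(A) has a hydroxyl group (-OH) but the -OH is on an aliphatic carbon, not an aromatic c.
(B) contains a hydroxyl group (-OH), which satisfies every atom and bond constraint.
(C) has a methoxy ether (-OCH3) but the oxygen has H0, not H1.
(D) has a methoxy ether (-OCH3) but the oxygen has H0, not H1.
So the answer is (B).

B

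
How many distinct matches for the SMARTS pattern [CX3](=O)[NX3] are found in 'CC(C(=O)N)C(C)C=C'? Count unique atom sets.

1

[CX3](=O)[NX3] is the SMARTS for an amide: a carbonyl carbon bonded to a trivalent nitrogen.
Exactly one fragment in the molecule meets all constraints, giving 1 match.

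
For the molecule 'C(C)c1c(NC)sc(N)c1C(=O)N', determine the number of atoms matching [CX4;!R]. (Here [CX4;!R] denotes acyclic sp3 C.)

3

The query [CX4;!R] means: aliphatic carbon with four total connections, not in a ring.
Check the 13 heavy atoms by environment: 1× s (aromatic, X2, in 5-ring) → no; 4× c (aromatic, X3, in 5-ring) → no; 3× C (X4, acyclic) → match; 1× C (X3, acyclic) → no; 1× O (X1, acyclic) → no; 3× N (X3, acyclic) → no.
That gives 3 matching atoms.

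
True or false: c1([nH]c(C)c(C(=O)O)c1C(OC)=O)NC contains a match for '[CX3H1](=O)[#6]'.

False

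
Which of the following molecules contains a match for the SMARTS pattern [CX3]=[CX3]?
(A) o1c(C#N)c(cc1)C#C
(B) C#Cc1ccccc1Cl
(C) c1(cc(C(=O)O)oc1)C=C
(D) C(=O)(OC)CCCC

C

[CX3]=[CX3] describes a non-aromatic C=C double bond between two sp2 carbons (an alkene).
(A) has an ethynyl group (-C#CH) but the C-C bond is a triple bond, not a double bond.
(B) has an ethynyl group (-C#CH) but the C-C bond is a triple bond, not a double bond.
(C) contains a vinyl group (-CH=CH2), which satisfies every atom and bond constraint.
(D) has an ethyl group (-CH2CH3) but its C-C bond is a single bond between CX4 carbons, not CX3=CX3.
So the answer is (C).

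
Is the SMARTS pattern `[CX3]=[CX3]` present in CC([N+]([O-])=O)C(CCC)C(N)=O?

No

The pattern [CX3]=[CX3] describes a non-aromatic C=C double bond between two sp2 carbons — an alkene.
The closest candidate here is an ethyl group (-CH2CH3), but its C-C bond is a single bond between CX4 carbons, not CX3=CX3. No other fragment satisfies the full query, so there is no match.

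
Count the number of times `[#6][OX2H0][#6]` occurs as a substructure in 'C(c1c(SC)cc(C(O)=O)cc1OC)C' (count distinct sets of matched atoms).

1

[#6][OX2H0][#6] is the SMARTS for an ether: an aliphatic oxygen bridging two carbons with no H on the oxygen.
Exactly one fragment in the molecule meets all constraints, giving 1 match.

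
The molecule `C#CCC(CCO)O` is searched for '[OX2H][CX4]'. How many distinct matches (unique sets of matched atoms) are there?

[OX2H][CX4] is the SMARTS for an aliphatic alcohol: a hydroxyl oxygen bound to an sp3 (X4) carbon.
The molecule carries 2 separate instances of a hydroxyl group (-OH) meeting every constraint; each maps to a distinct set of atoms, giving 2 matches.

2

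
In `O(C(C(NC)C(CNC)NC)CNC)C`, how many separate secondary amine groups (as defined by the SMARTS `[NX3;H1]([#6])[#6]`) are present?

4

[NX3;H1]([#6])[#6] is the SMARTS for a secondary amine: a trivalent nitrogen with one H, bonded to two carbons.
The molecule carries 4 separate instances of an N-methylamino group (-NHCH3) meeting every constraint; each maps to a distinct set of atoms, giving 4 matches.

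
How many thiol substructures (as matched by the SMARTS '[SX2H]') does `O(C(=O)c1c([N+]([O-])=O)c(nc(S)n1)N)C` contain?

1

[SX2H] is the SMARTS for a thiol: an aliphatic sulfur with two connections, one being H.
Exactly one fragment in the molecule meets all constraints, giving 1 match.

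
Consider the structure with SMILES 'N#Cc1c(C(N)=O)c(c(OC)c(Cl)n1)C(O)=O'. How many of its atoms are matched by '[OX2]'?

2

The query [OX2] means: aliphatic oxygen with two total connections — ether, hydroxyl, or ester single-bond O.
Check the 17 heavy atoms by environment: 1× n (aromatic, X2) → no; 5× c (aromatic, X3) → no; 2× O (X2) → match; 1× C (X4) → no; 1× C (X2) → no; 1× N (X1) → no; 1× Cl (X1) → no; 2× C (X3) → no; 2× O (X1) → no; 1× N (X3) → no.
That gives 2 matching atoms.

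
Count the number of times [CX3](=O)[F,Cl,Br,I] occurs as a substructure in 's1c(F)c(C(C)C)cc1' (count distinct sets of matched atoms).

[CX3](=O)[F,Cl,Br,I] is the SMARTS for an acyl halide: a carbonyl carbon bonded to a halogen.
No fragment in the molecule satisfies every constraint, giving 0 matches.

0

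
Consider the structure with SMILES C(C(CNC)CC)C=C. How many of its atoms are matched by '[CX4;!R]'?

6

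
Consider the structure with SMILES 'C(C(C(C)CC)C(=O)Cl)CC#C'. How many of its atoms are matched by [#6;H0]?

Check the 12 heavy atoms by environment: 3× C (H2) → no; 3× C (H1) → no; 2× C (H3) → no; 2× C (H0) → match; 1× O (H0) → no; 1× Cl (H0) → no.
That gives 2 matching atoms.

2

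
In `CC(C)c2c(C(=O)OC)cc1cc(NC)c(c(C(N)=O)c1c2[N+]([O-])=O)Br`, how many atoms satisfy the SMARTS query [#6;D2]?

2

Check the 26 heavy atoms by environment: 8× c (aromatic, D3) → no; 2× c (aromatic, D2) → match; 1× N (charge +1, D3) → no; 1× O (charge -1, D1) → no; 3× O (D1) → no; 1× Br (D1) → no; 3× C (D3) → no; 1× O (D2) → no; 4× C (D1) → no; 1× N (D1) → no; 1× N (D2) → no.
That gives 2 matching atoms.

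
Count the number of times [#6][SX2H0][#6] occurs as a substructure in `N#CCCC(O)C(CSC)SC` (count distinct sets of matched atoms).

2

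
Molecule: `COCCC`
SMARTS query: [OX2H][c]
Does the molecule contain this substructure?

The pattern [OX2H][c] describes a hydroxyl oxygen attached to an aromatic carbon — a phenol.
The closest candidate here is a methoxy ether (-OCH3), but the oxygen has H0, not H1. No other fragment satisfies the full query, so there is no match.

No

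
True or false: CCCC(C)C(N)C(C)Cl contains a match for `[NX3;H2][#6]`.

The pattern [NX3;H2][#6] describes a trivalent nitrogen with two H attached to carbon — a primary amine.
The molecule carries a primary amino group (-NH2), whose atoms satisfy every constraint of the query, so the pattern matches.

True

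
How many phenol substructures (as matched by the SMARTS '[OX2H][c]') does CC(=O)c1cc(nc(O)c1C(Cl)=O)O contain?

[OX2H][c] is the SMARTS for a phenol: a hydroxyl oxygen attached to an aromatic carbon.
The molecule carries 2 separate instances of a hydroxyl group (-OH) meeting every constraint; each maps to a distinct set of atoms, giving 2 matches.

2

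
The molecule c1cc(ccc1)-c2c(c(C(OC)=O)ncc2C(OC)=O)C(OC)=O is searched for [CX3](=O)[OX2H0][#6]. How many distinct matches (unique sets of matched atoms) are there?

3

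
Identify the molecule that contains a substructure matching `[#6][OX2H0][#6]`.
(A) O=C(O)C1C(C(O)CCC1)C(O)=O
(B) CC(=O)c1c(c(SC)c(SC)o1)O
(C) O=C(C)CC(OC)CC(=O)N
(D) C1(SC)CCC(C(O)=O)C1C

C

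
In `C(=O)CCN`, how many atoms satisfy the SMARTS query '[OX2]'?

The query [OX2] means: aliphatic oxygen with two total connections — ether, hydroxyl, or ester single-bond O.
Check the 5 heavy atoms by environment: 2× C (X4) → no; 1× C (X3) → no; 1× O (X1) → no; 1× N (X3) → no.
No environment satisfies the query, so 0 matching atoms.

0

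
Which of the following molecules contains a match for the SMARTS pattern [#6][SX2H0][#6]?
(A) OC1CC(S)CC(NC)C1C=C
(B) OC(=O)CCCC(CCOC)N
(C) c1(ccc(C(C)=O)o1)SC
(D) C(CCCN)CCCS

[#6][SX2H0][#6] describes an aliphatic sulfur bridging two carbons with no H on the sulfur (a thioether).
(A) has a thiol (-SH) but the sulfur has H1, not H0 bridging two carbons.
(B) has a methoxy ether (-OCH3) but the bridging atom is O, not S.
(C) contains a methylthio ether (-SCH3), which satisfies every atom and bond constraint.
(D) has a thiol (-SH) but the sulfur has H1, not H0 bridging two carbons.
So the answer is (C).

C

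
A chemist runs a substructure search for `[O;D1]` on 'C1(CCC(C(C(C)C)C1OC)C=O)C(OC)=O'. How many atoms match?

2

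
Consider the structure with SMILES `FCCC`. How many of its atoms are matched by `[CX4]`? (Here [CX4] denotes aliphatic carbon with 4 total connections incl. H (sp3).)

3

The query [CX4] means: C with X4: aliphatic carbon with exactly 4 total connections (bonds + H).
Check the 4 heavy atoms by environment: 3× C (X4) → match; 1× F (X1) → no.
That gives 3 matching atoms.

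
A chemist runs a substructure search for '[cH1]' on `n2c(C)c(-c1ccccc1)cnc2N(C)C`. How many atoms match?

6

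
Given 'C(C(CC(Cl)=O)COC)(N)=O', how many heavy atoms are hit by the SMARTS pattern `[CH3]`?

The query [CH3] means: aliphatic carbon with exactly three hydrogens.
Check the 11 heavy atoms by environment: 2× C (H2) → no; 1× C (H1) → no; 2× C (H0) → no; 3× O (H0) → no; 1× Cl (H0) → no; 1× N (H2) → no; 1× C (H3) → match.
That gives 1 matching atom.

1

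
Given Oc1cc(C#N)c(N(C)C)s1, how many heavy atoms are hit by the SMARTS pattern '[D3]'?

The query [D3] means: atom with exactly three heavy-atom neighbours.
Check the 11 heavy atoms by environment: 1× s (aromatic, D2) → no; 3× c (aromatic, D3) → match; 1× c (aromatic, D2) → no; 1× N (D3) → match; 2× C (D1) → no; 1× O (D1) → no; 1× C (D2) → no; 1× N (D1) → no.
Summing the matching environments: 3 + 1 = 4 matching atoms.

4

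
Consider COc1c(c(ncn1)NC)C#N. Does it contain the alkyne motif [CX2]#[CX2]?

No

The pattern [CX2]#[CX2] describes a carbon-carbon triple bond — an alkyne.
The closest candidate here is a nitrile (-C#N), but the triple bond is C#N, not C#C. No other fragment satisfies the full query, so there is no match.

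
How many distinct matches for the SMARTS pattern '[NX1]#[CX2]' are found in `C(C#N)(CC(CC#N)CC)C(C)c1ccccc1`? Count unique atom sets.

2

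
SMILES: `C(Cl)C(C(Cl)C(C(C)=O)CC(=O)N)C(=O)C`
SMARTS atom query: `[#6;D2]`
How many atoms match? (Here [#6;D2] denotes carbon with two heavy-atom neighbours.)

The query [#6;D2] means: any carbon bonded to exactly two heavy atoms.
Check the 16 heavy atoms by environment: 2× C (D2) → match; 6× C (D3) → no; 3× O (D1) → no; 1× N (D1) → no; 2× Cl (D1) → no; 2× C (D1) → no.
That gives 2 matching atoms.

2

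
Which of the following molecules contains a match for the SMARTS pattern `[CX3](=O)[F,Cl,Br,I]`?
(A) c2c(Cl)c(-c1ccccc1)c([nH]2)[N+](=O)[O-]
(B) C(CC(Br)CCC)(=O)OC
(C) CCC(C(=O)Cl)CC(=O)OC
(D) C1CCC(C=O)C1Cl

C

[CX3](=O)[F,Cl,Br,I] describes a carbonyl carbon bonded to a halogen (an acyl halide).
(A) has a chloro substituent but the Cl is not on a carbonyl carbon.
(B) has a methyl-ester group (-C(=O)OCH3) but the carbonyl is bonded to -O-C, not to a halogen.
(C) contains an acyl chloride (-C(=O)Cl), which satisfies every atom and bond constraint.
(D) has a chloro substituent but the Cl is not on a carbonyl carbon.
So the answer is (C).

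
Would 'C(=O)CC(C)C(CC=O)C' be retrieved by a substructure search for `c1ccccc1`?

No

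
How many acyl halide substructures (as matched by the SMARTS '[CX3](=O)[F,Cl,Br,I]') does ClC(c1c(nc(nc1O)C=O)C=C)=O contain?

[CX3](=O)[F,Cl,Br,I] is the SMARTS for an acyl halide: a carbonyl carbon bonded to a halogen.
Exactly one fragment in the molecule meets all constraints, giving 1 match.

1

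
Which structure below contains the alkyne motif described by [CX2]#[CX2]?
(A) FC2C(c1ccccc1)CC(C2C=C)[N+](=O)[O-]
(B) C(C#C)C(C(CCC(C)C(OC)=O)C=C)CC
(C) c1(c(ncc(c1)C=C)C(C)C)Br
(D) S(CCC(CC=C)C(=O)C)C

B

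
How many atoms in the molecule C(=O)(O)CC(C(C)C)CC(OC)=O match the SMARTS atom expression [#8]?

4

The query [#8] means: #8 matches any oxygen atom.
Check the 13 heavy atoms by environment: 9× C → no; 4× O → match.
That gives 4 matching atoms.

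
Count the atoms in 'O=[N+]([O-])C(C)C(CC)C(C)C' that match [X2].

0

Check the 11 heavy atoms by environment: 8× C (X4) → no; 1× N (charge +1, X3) → no; 1× O (charge -1, X1) → no; 1× O (X1) → no.
No environment satisfies the query, so 0 matching atoms.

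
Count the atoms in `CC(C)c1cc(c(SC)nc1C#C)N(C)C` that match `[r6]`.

6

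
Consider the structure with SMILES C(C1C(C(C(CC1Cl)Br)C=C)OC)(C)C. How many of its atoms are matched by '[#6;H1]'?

7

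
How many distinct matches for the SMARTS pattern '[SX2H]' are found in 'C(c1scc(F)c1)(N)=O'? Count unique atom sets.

0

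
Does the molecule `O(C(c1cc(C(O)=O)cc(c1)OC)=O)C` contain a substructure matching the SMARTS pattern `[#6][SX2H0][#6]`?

No

The pattern [#6][SX2H0][#6] describes an aliphatic sulfur bridging two carbons with no H on the sulfur — a thioether.
The closest candidate here is a methoxy ether (-OCH3), but the bridging atom is O, not S. No other fragment satisfies the full query, so there is no match.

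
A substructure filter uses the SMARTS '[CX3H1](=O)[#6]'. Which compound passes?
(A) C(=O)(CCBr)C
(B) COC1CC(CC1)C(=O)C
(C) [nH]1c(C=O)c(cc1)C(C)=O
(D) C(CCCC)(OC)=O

C

[CX3H1](=O)[#6] describes an sp2 carbon with one H, double-bonded to O and single-bonded to carbon (an aldehyde).
(A) has an acetyl/ketone group (-C(=O)CH3) but the carbonyl carbon has H0 (two carbon neighbours), not H1.
(B) has an acetyl/ketone group (-C(=O)CH3) but the carbonyl carbon has H0 (two carbon neighbours), not H1.
(C) contains an aldehyde (-CHO), which satisfies every atom and bond constraint.
(D) has a methyl-ester group (-C(=O)OCH3) but the carbonyl carbon has H0, not H1.
So the answer is (C).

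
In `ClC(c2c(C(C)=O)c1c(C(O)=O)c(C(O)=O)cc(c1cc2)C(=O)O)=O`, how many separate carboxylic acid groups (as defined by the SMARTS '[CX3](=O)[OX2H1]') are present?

3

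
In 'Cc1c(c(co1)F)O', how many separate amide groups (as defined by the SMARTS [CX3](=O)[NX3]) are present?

[CX3](=O)[NX3] is the SMARTS for an amide: a carbonyl carbon bonded to a trivalent nitrogen.
No fragment in the molecule satisfies every constraint, giving 0 matches.

0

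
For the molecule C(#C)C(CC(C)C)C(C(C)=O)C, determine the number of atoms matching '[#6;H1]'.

Check the 12 heavy atoms by environment: 1× C (H2) → no; 4× C (H1) → match; 4× C (H3) → no; 2× C (H0) → no; 1× O (H0) → no.
That gives 4 matching atoms.

4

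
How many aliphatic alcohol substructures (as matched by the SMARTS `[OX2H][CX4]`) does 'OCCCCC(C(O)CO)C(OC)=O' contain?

[OX2H][CX4] is the SMARTS for an aliphatic alcohol: a hydroxyl oxygen bound to an sp3 (X4) carbon.
The molecule carries 3 separate instances of a hydroxyl group (-OH) meeting every constraint; each maps to a distinct set of atoms, giving 3 matches.

3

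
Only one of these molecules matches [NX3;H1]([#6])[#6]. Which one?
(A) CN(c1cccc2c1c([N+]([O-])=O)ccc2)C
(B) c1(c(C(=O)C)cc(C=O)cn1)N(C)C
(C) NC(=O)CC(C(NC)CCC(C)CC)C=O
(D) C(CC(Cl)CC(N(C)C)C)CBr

[NX3;H1]([#6])[#6] describes a trivalent nitrogen with one H, bonded to two carbons (a secondary amine).
(A) has a dimethylamino group (-N(CH3)2) but the nitrogen has H0, not H1.
(B) has a dimethylamino group (-N(CH3)2) but the nitrogen has H0, not H1.
(C) contains an N-methylamino group (-NHCH3), which satisfies every atom and bond constraint.
(D) has a dimethylamino group (-N(CH3)2) but the nitrogen has H0, not H1.
So the answer is (C).

C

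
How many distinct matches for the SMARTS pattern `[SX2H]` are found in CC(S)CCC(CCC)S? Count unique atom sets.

2

[SX2H] is the SMARTS for a thiol: an aliphatic sulfur with two connections, one being H.
The molecule carries 2 separate instances of a thiol (-SH) meeting every constraint; each maps to a distinct set of atoms, giving 2 matches.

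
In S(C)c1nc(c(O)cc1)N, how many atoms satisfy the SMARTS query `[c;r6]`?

The query [c;r6] means: aromatic carbon that belongs to a six-membered ring.
Check the 10 heavy atoms by environment: 1× n (aromatic, in 6-ring) → no; 5× c (aromatic, in 6-ring) → match; 1× S (acyclic) → no; 1× C (acyclic) → no; 1× N (acyclic) → no; 1× O (acyclic) → no.
That gives 5 matching atoms.

5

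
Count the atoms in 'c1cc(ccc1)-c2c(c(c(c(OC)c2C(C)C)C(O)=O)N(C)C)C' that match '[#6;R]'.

12

The query [#6;R] means: carbon that is part of a ring.
Check the 24 heavy atoms by environment: 12× c (aromatic, in 6-ring) → match; 3× O (acyclic) → no; 8× C (acyclic) → no; 1× N (acyclic) → no.
That gives 12 matching atoms.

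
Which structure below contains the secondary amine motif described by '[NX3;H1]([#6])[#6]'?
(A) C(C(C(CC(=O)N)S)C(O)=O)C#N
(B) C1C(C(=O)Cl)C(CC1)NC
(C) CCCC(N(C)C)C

[NX3;H1]([#6])[#6] describes a trivalent nitrogen with one H, bonded to two carbons (a secondary amine).
(A) has a primary amide (-C(=O)NH2) but the -C(=O)NH2 nitrogen has H2, not H1.
(B) contains an N-methylamino group (-NHCH3), which satisfies every atom and bond constraint.
(C) has a dimethylamino group (-N(CH3)2) but the nitrogen has H0, not H1.
So the answer is (B).

B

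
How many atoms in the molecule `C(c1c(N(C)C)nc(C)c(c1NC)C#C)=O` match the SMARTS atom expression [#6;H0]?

6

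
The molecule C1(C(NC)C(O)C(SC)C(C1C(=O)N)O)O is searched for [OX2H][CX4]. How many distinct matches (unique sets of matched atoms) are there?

[OX2H][CX4] is the SMARTS for an aliphatic alcohol: a hydroxyl oxygen bound to an sp3 (X4) carbon.
The molecule carries 3 separate instances of a hydroxyl group (-OH) meeting every constraint; each maps to a distinct set of atoms, giving 3 matches.

3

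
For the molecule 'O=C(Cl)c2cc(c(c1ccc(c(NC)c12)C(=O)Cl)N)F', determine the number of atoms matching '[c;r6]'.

10

The query [c;r6] means: aromatic carbon that belongs to a six-membered ring.
Check the 20 heavy atoms by environment: 10× c (aromatic, in 6-ring) → match; 1× F (acyclic) → no; 3× C (acyclic) → no; 2× O (acyclic) → no; 2× Cl (acyclic) → no; 2× N (acyclic) → no.
That gives 10 matching atoms.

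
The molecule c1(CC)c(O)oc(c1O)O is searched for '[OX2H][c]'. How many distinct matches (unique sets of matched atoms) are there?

3

[OX2H][c] is the SMARTS for a phenol: a hydroxyl oxygen attached to an aromatic carbon.
The molecule carries 3 separate instances of a hydroxyl group (-OH) meeting every constraint; each maps to a distinct set of atoms, giving 3 matches.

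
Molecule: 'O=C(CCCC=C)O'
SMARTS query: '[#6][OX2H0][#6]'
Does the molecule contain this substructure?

The pattern [#6][OX2H0][#6] describes an aliphatic oxygen bridging two carbons with no H on the oxygen — an ether.
The closest candidate here is a carboxylic acid group (-C(=O)OH), but the -OH oxygen has H1; the =O is OX1, not OX2. No other fragment satisfies the full query, so there is no match.

No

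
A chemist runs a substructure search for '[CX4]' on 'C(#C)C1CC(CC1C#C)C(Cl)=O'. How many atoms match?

5

The query [CX4] means: C with X4: aliphatic carbon with exactly 4 total connections (bonds + H).
Check the 12 heavy atoms by environment: 5× C (X4) → match; 4× C (X2) → no; 1× C (X3) → no; 1× O (X1) → no; 1× Cl (X1) → no.
That gives 5 matching atoms.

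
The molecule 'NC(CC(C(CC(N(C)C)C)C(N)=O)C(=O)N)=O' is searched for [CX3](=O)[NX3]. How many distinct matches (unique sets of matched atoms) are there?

[CX3](=O)[NX3] is the SMARTS for an amide: a carbonyl carbon bonded to a trivalent nitrogen.
The molecule carries 3 separate instances of a primary amide (-C(=O)NH2) meeting every constraint; each maps to a distinct set of atoms, giving 3 matches.

3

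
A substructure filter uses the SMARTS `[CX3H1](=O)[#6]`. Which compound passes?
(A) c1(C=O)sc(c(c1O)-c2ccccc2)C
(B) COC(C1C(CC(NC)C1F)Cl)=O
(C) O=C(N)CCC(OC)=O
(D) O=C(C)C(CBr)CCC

[CX3H1](=O)[#6] describes an sp2 carbon with one H, double-bonded to O and single-bonded to carbon (an aldehyde).
(A) contains an aldehyde (-CHO), which satisfies every atom and bond constraint.
(B) has a methyl-ester group (-C(=O)OCH3) but the carbonyl carbon has H0, not H1.
(C) has a methyl-ester group (-C(=O)OCH3) but the carbonyl carbon has H0, not H1.
(D) has an acetyl/ketone group (-C(=O)CH3) but the carbonyl carbon has H0 (two carbon neighbours), not H1.
So the answer is (A).

A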